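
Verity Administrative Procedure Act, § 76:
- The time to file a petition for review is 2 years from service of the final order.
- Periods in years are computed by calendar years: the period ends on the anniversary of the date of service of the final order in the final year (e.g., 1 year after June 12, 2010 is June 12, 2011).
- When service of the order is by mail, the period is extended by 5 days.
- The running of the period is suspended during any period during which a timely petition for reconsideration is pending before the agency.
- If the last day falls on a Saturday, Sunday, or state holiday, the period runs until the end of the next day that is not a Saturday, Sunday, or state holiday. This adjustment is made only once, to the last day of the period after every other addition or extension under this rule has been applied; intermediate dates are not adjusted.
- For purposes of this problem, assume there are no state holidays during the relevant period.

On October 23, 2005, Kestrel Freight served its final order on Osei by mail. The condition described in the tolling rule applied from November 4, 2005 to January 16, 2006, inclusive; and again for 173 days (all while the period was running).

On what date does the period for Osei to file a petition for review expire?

July 1, 2008

2 years after October 23, 2005 is October 23, 2007.
Service was by mail, adding 5 days: October 23, 2007 + 5 days = October 28, 2007.
From November 4, 2005 through January 16, 2006 inclusive is 74 days; tolling adds 74 days: October 28, 2007 + 74 days = January 10, 2008.
Tolling adds 173 days: January 10, 2008 + 173 days = July 1, 2008.
July 1, 2008 is a Tuesday and not a state holiday, so no extension applies.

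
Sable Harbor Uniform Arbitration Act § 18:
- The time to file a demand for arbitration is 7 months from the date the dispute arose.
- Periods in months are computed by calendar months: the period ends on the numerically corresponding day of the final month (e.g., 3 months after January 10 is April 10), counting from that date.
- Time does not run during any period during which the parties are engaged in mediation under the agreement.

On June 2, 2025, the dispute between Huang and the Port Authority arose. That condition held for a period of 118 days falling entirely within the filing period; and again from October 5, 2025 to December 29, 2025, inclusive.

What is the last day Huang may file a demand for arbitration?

7 months after June 2, 2025 is January 2, 2026.
Tolling adds 118 days: January 2, 2026 + 118 days = April 30, 2026.
From October 5, 2025 through December 29, 2025 inclusive is 86 days; tolling adds 86 days: April 30, 2026 + 86 days = July 25, 2026.

July 25, 2026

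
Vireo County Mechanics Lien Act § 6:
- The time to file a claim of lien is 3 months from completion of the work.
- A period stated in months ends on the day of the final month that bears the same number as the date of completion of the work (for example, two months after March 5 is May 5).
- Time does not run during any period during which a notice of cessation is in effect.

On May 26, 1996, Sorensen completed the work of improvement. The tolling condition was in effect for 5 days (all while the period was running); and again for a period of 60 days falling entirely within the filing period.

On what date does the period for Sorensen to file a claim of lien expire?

October 30, 1996

3 months after May 26, 1996 is August 26, 1996.
Tolling adds 5 days: August 26, 1996 + 5 days = August 31, 1996.
Tolling adds 60 days: August 31, 1996 + 60 days = October 30, 1996.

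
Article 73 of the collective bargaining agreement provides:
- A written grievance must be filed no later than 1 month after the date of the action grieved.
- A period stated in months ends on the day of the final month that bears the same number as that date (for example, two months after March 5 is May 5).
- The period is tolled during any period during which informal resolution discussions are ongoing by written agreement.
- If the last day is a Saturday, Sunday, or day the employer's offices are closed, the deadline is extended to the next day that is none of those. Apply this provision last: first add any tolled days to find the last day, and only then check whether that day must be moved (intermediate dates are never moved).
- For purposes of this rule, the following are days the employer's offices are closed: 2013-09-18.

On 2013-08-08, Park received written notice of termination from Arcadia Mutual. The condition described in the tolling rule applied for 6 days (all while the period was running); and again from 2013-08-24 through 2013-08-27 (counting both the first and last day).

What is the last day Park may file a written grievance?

1 month after 2013-08-08 is September 8, 2013.
Tolling adds 6 days: September 8, 2013 + 6 days = September 14, 2013.
From August 24, 2013 through August 27, 2013 inclusive is 4 days; tolling adds 4 days: September 14, 2013 + 4 days = September 18, 2013.
September 18, 2013 is a listed holiday. The next qualifying day is September 19, 2013.

September 19, 2013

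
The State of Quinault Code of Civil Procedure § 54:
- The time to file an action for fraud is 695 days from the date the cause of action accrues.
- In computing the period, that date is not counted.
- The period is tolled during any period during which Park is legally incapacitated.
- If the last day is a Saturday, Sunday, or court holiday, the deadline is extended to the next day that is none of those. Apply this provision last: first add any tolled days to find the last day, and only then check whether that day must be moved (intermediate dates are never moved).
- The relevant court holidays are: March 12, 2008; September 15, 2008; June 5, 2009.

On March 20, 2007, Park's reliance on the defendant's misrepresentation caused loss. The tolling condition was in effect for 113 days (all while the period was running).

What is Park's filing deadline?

June 8, 2009

695 days after March 20, 2007 is February 12, 2009.
Tolling adds 113 days: February 12, 2009 + 113 days = June 5, 2009.
June 5, 2009 is a listed holiday; June 6, 2009 is Saturday; June 7, 2009 is Sunday. The next qualifying day is June 8, 2009.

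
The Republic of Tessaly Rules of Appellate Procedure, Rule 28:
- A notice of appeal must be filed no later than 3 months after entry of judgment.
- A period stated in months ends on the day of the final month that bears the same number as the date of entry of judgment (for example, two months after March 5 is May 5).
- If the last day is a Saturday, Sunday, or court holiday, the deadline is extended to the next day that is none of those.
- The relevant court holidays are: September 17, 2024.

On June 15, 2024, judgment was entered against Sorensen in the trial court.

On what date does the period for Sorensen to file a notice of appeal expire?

3 months after June 15, 2024 is September 15, 2024.
September 15, 2024 is Sunday. The next qualifying day is September 16, 2024.

September 16, 2024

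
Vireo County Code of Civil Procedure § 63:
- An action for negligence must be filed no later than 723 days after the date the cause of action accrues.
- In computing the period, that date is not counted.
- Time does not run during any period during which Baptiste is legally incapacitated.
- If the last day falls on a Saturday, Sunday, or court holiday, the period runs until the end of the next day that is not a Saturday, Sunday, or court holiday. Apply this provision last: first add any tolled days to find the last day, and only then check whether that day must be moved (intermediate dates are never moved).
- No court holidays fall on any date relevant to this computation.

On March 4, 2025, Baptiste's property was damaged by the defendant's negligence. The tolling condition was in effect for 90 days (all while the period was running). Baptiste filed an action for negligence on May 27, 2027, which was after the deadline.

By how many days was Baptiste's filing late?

723 days after March 4, 2025 is February 25, 2027.
Tolling adds 90 days: February 25, 2027 + 90 days = May 26, 2027.
May 26, 2027 is a Wednesday and not a court holiday, so no extension applies.
The deadline is May 26, 2027; from May 26, 2027 to May 27, 2027 is 1 days.

1 day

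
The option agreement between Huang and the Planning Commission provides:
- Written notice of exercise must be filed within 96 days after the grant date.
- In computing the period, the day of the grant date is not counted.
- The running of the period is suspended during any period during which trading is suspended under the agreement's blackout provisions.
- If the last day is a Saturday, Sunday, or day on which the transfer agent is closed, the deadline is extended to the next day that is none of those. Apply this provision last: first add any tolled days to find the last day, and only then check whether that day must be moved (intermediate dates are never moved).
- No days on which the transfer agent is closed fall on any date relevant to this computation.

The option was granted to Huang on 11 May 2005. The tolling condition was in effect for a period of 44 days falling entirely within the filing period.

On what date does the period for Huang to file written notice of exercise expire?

September 28, 2005

96 days after 11 May 2005 is August 15, 2005.
Tolling adds 44 days: August 15, 2005 + 44 days = September 28, 2005.
September 28, 2005 is a Wednesday and not a day on which the transfer agent is closed, so no extension applies.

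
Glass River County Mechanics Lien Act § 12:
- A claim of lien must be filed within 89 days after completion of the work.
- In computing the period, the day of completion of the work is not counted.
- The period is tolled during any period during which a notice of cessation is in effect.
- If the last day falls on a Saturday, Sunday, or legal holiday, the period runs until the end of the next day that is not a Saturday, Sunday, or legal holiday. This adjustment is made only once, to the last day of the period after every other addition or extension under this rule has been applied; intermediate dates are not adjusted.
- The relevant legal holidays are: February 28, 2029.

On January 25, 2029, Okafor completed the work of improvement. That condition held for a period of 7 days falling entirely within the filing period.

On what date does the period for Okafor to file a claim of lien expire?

May 1, 2029

89 days after January 25, 2029 is April 24, 2029.
Tolling adds 7 days: April 24, 2029 + 7 days = May 1, 2029.
May 1, 2029 is a Tuesday and not a legal holiday, so no extension applies.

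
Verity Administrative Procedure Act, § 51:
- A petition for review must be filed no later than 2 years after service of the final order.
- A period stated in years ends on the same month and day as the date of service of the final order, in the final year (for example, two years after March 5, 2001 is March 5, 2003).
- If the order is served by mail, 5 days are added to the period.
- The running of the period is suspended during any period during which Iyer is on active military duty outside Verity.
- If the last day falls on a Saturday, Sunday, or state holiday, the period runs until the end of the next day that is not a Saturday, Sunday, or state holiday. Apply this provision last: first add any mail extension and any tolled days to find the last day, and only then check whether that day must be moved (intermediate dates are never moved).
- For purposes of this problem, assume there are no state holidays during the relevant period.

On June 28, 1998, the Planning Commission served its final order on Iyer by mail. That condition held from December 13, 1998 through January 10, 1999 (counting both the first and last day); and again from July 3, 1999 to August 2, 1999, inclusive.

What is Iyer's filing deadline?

2 years after June 28, 1998 is June 28, 2000.
Service was by mail, adding 5 days: June 28, 2000 + 5 days = July 3, 2000.
From December 13, 1998 through January 10, 1999 inclusive is 29 days; tolling adds 29 days: July 3, 2000 + 29 days = August 1, 2000.
From July 3, 1999 through August 2, 1999 inclusive is 31 days; tolling adds 31 days: August 1, 2000 + 31 days = September 1, 2000.
September 1, 2000 is a Friday and not a state holiday, so no extension applies.

September 1, 2000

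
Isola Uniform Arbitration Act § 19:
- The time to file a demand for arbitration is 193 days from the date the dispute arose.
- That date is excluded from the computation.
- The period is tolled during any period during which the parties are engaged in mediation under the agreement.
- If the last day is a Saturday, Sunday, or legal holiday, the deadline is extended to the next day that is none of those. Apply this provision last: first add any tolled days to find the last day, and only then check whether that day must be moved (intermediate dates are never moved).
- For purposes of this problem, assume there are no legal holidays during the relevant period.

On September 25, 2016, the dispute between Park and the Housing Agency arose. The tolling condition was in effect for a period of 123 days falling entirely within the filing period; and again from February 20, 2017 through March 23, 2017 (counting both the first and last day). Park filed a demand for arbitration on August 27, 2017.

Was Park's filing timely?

193 days after September 25, 2016 is April 6, 2017.
Tolling adds 123 days: April 6, 2017 + 123 days = August 7, 2017.
From February 20, 2017 through March 23, 2017 inclusive is 32 days; tolling adds 32 days: August 7, 2017 + 32 days = September 8, 2017.
September 8, 2017 is a Friday and not a legal holiday, so no extension applies.
The deadline is September 8, 2017; the filing on August 27, 2017 is on or before that date.

Yes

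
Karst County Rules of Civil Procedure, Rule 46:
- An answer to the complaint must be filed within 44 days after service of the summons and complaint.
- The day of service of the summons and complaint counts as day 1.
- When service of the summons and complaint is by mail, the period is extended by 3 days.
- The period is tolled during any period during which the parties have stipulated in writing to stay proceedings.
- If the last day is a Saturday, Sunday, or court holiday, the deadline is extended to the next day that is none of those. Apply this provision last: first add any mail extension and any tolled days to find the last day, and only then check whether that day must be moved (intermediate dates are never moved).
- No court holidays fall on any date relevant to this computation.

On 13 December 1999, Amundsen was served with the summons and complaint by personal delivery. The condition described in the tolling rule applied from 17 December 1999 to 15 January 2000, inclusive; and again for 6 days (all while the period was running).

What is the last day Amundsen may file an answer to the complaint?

Counting 13 December 1999 as day 1, day 44 is January 25, 2000.
Service was not by mail, so no mail extension applies.
From December 17, 1999 through January 15, 2000 inclusive is 30 days; tolling adds 30 days: January 25, 2000 + 30 days = February 24, 2000.
Tolling adds 6 days: February 24, 2000 + 6 days = March 1, 2000.
March 1, 2000 is a Wednesday and not a court holiday, so no extension applies.

March 1, 2000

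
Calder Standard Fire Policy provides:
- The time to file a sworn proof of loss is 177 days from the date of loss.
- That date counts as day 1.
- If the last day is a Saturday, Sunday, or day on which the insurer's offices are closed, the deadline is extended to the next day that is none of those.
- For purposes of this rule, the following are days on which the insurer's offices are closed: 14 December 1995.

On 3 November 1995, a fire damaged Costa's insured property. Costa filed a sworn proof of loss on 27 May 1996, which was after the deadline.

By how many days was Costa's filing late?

28 days

Counting 3 November 1995 as day 1, day 177 is April 27, 1996.
April 27, 1996 is Saturday; April 28, 1996 is Sunday. The next qualifying day is April 29, 1996.
The deadline is April 29, 1996; from April 29, 1996 to May 27, 1996 is 28 days.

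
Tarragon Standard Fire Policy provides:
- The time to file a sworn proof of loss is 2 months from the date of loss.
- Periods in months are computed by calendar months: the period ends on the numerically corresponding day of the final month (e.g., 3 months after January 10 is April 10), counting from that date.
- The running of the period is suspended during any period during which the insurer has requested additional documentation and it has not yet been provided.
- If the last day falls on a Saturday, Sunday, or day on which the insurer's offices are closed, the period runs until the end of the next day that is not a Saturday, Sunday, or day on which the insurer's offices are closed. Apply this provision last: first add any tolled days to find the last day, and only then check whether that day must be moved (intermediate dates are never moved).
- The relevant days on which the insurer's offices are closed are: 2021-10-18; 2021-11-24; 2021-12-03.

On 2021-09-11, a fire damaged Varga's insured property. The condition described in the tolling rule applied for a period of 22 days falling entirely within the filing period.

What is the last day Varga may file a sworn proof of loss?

2 months after 2021-09-11 is November 11, 2021.
Tolling adds 22 days: November 11, 2021 + 22 days = December 3, 2021.
December 3, 2021 is a listed holiday; December 4, 2021 is Saturday; December 5, 2021 is Sunday. The next qualifying day is December 6, 2021.

December 6, 2021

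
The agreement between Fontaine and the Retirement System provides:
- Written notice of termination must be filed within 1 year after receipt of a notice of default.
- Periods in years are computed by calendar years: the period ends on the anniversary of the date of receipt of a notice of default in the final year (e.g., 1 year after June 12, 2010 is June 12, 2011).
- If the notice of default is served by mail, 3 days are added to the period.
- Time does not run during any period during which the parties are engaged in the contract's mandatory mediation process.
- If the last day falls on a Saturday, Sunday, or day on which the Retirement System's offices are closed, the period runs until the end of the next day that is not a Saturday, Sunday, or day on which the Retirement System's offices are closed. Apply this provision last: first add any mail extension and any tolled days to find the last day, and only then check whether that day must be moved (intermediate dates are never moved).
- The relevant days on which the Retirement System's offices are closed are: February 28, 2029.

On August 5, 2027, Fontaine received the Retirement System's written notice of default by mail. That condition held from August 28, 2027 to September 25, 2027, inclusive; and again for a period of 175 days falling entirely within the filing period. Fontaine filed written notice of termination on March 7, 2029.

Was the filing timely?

No

1 year after August 5, 2027 is August 5, 2028.
Service was by mail, adding 3 days: August 5, 2028 + 3 days = August 8, 2028.
From August 28, 2027 through September 25, 2027 inclusive is 29 days; tolling adds 29 days: August 8, 2028 + 29 days = September 6, 2028.
Tolling adds 175 days: September 6, 2028 + 175 days = February 28, 2029.
February 28, 2029 is a listed holiday. The next qualifying day is March 1, 2029.
The deadline is March 1, 2029; the filing on March 7, 2029 is after that date.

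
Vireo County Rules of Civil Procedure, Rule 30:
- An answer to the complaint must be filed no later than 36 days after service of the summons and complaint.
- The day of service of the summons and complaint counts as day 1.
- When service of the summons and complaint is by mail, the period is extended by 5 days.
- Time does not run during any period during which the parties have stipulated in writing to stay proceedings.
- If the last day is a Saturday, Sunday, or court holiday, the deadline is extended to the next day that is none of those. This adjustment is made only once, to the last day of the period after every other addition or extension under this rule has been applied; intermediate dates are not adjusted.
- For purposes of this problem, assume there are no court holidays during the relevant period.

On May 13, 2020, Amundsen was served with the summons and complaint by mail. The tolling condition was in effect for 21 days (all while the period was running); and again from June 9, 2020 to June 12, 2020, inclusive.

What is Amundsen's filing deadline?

July 17, 2020

Counting May 13, 2020 as day 1, day 36 is June 17, 2020.
Service was by mail, adding 5 days: June 17, 2020 + 5 days = June 22, 2020.
Tolling adds 21 days: June 22, 2020 + 21 days = July 13, 2020.
From June 9, 2020 through June 12, 2020 inclusive is 4 days; tolling adds 4 days: July 13, 2020 + 4 days = July 17, 2020.
July 17, 2020 is a Friday and not a court holiday, so no extension applies.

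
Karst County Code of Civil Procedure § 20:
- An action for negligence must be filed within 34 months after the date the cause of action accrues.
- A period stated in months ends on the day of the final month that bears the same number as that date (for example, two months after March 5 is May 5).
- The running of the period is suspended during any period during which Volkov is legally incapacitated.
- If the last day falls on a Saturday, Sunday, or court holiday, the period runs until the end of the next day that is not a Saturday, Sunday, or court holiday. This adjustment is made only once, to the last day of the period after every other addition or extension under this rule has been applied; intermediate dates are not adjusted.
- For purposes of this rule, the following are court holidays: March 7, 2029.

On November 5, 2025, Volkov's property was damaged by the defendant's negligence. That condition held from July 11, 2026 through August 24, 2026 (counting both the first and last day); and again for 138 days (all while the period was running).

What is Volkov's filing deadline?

March 8, 2029

34 months after November 5, 2025 is September 5, 2028.
From July 11, 2026 through August 24, 2026 inclusive is 45 days; tolling adds 45 days: September 5, 2028 + 45 days = October 20, 2028.
Tolling adds 138 days: October 20, 2028 + 138 days = March 7, 2029.
March 7, 2029 is a listed holiday. The next qualifying day is March 8, 2029.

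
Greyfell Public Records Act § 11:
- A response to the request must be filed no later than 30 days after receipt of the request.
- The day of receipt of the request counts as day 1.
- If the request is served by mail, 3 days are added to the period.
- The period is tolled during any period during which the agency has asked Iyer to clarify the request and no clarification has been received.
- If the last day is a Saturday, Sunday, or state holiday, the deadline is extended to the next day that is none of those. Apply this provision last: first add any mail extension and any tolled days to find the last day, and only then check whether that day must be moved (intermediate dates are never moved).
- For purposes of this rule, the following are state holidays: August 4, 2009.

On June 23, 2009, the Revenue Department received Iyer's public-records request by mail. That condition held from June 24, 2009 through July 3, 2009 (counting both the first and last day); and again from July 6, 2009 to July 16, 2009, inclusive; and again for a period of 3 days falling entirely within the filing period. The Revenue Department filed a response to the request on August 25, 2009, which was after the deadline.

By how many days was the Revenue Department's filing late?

Counting June 23, 2009 as day 1, day 30 is July 22, 2009.
Service was by mail, adding 3 days: July 22, 2009 + 3 days = July 25, 2009.
From June 24, 2009 through July 3, 2009 inclusive is 10 days; tolling adds 10 days: July 25, 2009 + 10 days = August 4, 2009.
From July 6, 2009 through July 16, 2009 inclusive is 11 days; tolling adds 11 days: August 4, 2009 + 11 days = August 15, 2009.
Tolling adds 3 days: August 15, 2009 + 3 days = August 18, 2009.
August 18, 2009 is a Tuesday and not a state holiday, so no extension applies.
The deadline is August 18, 2009; from August 18, 2009 to August 25, 2009 is 7 days.

7 days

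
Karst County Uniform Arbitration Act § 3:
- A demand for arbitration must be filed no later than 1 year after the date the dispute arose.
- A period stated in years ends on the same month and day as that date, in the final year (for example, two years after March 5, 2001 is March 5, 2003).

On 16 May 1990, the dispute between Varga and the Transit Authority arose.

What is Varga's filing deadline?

1 year after 16 May 1990 is May 16, 1991.

May 16, 1991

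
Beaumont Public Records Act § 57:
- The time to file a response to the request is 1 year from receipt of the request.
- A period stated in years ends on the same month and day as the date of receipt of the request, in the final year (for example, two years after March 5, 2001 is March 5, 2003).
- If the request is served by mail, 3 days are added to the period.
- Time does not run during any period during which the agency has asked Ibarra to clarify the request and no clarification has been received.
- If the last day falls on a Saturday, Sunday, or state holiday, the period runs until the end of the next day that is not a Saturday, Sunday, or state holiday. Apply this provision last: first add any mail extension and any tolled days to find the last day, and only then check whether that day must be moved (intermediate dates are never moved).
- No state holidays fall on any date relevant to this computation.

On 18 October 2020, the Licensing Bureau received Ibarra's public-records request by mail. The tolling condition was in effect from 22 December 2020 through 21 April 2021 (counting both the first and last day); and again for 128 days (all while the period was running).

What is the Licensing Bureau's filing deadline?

1 year after 18 October 2020 is October 18, 2021.
Service was by mail, adding 3 days: October 18, 2021 + 3 days = October 21, 2021.
From December 22, 2020 through April 21, 2021 inclusive is 121 days; tolling adds 121 days: October 21, 2021 + 121 days = February 19, 2022.
Tolling adds 128 days: February 19, 2022 + 128 days = June 27, 2022.
June 27, 2022 is a Monday and not a state holiday, so no extension applies.

June 27, 2022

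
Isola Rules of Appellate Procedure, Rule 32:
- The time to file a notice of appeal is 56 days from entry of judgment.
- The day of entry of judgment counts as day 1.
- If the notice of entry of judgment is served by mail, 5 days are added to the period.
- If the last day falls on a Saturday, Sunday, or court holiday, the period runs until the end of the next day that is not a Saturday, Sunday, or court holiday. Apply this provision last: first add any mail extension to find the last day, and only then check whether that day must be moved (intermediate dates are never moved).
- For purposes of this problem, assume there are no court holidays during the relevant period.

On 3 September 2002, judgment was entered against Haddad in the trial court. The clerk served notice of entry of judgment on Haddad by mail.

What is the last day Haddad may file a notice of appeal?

Counting 3 September 2002 as day 1, day 56 is October 28, 2002.
Service was by mail, adding 5 days: October 28, 2002 + 5 days = November 2, 2002.
November 2, 2002 is Saturday; November 3, 2002 is Sunday. The next qualifying day is November 4, 2002.

November 4, 2002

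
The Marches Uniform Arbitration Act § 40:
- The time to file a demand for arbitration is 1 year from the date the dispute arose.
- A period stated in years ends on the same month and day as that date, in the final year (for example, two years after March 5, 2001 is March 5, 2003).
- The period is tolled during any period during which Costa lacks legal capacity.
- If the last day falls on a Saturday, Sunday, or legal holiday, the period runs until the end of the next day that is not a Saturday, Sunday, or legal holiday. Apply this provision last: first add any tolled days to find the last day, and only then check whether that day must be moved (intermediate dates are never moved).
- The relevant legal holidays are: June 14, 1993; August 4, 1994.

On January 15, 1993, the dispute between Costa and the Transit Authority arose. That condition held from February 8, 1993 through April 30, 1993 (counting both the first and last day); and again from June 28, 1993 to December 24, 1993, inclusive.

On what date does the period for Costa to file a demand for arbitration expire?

1 year after January 15, 1993 is January 15, 1994.
From February 8, 1993 through April 30, 1993 inclusive is 82 days; tolling adds 82 days: January 15, 1994 + 82 days = April 7, 1994.
From June 28, 1993 through December 24, 1993 inclusive is 180 days; tolling adds 180 days: April 7, 1994 + 180 days = October 4, 1994.
October 4, 1994 is a Tuesday and not a legal holiday, so no extension applies.

October 4, 1994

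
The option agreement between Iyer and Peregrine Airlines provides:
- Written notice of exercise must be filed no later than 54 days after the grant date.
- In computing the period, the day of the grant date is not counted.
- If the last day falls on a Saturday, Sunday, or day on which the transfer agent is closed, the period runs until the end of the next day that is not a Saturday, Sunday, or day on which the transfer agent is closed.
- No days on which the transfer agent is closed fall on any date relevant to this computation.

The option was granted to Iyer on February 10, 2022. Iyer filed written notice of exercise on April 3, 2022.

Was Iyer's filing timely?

Yes

54 days after February 10, 2022 is April 5, 2022.
April 5, 2022 is a Tuesday and not a day on which the transfer agent is closed, so no extension applies.
The deadline is April 5, 2022; the filing on April 3, 2022 is on or before that date.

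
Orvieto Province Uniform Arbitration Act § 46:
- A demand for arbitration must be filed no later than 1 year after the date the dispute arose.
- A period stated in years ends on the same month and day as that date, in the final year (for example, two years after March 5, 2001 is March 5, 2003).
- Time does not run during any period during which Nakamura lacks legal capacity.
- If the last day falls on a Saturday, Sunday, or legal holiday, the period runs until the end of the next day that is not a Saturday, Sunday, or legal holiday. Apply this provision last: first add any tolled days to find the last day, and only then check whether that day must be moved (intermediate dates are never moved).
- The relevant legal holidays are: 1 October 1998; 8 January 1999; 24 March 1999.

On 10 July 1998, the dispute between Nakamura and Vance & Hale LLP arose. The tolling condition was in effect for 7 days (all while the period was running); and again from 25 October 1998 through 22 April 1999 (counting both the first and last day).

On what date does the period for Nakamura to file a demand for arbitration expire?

1 year after 10 July 1998 is July 10, 1999.
Tolling adds 7 days: July 10, 1999 + 7 days = July 17, 1999.
From October 25, 1998 through April 22, 1999 inclusive is 180 days; tolling adds 180 days: July 17, 1999 + 180 days = January 13, 2000.
January 13, 2000 is a Thursday and not a legal holiday, so no extension applies.

January 13, 2000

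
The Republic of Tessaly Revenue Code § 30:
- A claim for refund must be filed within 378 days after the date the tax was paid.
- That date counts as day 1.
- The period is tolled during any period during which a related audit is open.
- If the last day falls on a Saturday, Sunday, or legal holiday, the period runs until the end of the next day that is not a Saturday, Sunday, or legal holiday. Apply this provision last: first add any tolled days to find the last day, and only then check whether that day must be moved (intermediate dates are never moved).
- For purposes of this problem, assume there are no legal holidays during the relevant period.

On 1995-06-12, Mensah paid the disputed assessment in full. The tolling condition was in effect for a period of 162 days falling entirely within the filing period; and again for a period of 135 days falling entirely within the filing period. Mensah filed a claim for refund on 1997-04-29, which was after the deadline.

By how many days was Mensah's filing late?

13 days

Counting 1995-06-12 as day 1, day 378 is June 23, 1996.
Tolling adds 162 days: June 23, 1996 + 162 days = December 2, 1996.
Tolling adds 135 days: December 2, 1996 + 135 days = April 16, 1997.
April 16, 1997 is a Wednesday and not a legal holiday, so no extension applies.
The deadline is April 16, 1997; from April 16, 1997 to April 29, 1997 is 13 days.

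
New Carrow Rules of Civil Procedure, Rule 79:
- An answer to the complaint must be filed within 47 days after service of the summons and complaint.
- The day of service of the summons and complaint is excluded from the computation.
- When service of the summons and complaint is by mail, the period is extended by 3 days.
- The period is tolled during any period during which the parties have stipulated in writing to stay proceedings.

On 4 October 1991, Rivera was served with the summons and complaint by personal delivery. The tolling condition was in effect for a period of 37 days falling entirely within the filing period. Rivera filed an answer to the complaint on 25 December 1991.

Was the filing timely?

Yes

47 days after 4 October 1991 is November 20, 1991.
Service was not by mail, so no mail extension applies.
Tolling adds 37 days: November 20, 1991 + 37 days = December 27, 1991.
The deadline is December 27, 1991; the filing on December 25, 1991 is on or before that date.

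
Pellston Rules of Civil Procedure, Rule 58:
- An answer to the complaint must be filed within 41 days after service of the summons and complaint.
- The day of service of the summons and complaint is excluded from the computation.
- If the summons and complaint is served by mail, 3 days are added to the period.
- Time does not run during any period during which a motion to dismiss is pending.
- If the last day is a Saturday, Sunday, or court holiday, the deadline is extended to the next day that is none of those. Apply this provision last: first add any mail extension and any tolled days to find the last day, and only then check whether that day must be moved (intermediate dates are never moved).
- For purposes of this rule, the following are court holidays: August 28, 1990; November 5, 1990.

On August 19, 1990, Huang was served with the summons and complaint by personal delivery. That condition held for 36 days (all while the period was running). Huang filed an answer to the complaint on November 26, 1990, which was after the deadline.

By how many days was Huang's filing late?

41 days after August 19, 1990 is September 29, 1990.
Service was not by mail, so no mail extension applies.
Tolling adds 36 days: September 29, 1990 + 36 days = November 4, 1990.
November 4, 1990 is Sunday; November 5, 1990 is a listed holiday. The next qualifying day is November 6, 1990.
The deadline is November 6, 1990; from November 6, 1990 to November 26, 1990 is 20 days.

20 days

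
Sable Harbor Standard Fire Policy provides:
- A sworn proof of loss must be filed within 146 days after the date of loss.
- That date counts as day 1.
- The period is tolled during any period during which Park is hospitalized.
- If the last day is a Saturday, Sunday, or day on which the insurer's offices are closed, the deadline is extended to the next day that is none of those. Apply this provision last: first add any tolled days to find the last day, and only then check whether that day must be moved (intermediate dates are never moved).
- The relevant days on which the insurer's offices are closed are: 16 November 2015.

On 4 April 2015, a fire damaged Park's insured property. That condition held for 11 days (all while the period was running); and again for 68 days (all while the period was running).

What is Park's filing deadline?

November 17, 2015

Counting 4 April 2015 as day 1, day 146 is August 27, 2015.
Tolling adds 11 days: August 27, 2015 + 11 days = September 7, 2015.
Tolling adds 68 days: September 7, 2015 + 68 days = November 14, 2015.
November 14, 2015 is Saturday; November 15, 2015 is Sunday; November 16, 2015 is a listed holiday. The next qualifying day is November 17, 2015.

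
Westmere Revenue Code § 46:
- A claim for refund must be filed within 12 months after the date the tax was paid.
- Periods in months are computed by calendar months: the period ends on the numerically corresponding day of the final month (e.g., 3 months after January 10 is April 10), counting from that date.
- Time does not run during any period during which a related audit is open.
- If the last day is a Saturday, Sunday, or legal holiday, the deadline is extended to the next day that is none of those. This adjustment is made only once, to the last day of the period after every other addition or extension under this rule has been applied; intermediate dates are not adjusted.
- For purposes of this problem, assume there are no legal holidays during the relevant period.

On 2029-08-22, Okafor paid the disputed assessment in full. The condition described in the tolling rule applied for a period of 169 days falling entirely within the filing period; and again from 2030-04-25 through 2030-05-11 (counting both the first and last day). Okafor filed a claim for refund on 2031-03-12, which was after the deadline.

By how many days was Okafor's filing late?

12 months after 2029-08-22 is August 22, 2030.
Tolling adds 169 days: August 22, 2030 + 169 days = February 7, 2031.
From April 25, 2030 through May 11, 2030 inclusive is 17 days; tolling adds 17 days: February 7, 2031 + 17 days = February 24, 2031.
February 24, 2031 is a Monday and not a legal holiday, so no extension applies.
The deadline is February 24, 2031; from February 24, 2031 to March 12, 2031 is 16 days.

16 days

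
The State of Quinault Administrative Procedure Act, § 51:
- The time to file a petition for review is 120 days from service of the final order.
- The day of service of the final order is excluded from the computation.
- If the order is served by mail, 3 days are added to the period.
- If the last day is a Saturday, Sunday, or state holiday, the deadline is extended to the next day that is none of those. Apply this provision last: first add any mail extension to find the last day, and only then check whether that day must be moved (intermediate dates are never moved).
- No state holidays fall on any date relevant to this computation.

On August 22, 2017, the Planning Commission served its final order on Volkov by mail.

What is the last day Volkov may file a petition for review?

120 days after August 22, 2017 is December 20, 2017.
Service was by mail, adding 3 days: December 20, 2017 + 3 days = December 23, 2017.
December 23, 2017 is Saturday; December 24, 2017 is Sunday. The next qualifying day is December 25, 2017.

December 25, 2017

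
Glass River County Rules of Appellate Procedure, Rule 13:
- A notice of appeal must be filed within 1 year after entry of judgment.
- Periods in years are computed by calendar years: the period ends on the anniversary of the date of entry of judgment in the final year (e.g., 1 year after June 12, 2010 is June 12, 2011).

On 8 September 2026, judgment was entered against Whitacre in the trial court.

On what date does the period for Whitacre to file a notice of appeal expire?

September 8, 2027

1 year after 8 September 2026 is September 8, 2027.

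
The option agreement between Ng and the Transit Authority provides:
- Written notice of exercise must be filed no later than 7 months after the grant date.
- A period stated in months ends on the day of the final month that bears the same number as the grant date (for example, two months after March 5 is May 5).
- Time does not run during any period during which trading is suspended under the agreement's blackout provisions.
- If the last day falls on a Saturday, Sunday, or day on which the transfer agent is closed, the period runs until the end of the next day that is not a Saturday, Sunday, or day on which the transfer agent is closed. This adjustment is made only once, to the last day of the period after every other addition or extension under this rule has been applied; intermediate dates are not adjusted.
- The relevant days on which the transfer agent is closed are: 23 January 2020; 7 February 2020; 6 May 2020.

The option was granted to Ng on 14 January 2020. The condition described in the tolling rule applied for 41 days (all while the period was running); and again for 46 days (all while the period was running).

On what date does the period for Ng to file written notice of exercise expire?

7 months after 14 January 2020 is August 14, 2020.
Tolling adds 41 days: August 14, 2020 + 41 days = September 24, 2020.
Tolling adds 46 days: September 24, 2020 + 46 days = November 9, 2020.
November 9, 2020 is a Monday and not a day on which the transfer agent is closed, so no extension applies.

November 9, 2020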